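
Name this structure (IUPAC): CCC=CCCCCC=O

The longest carbon chain that includes the –CHO group and the multiple bond has 9 carbons, so the parent hydride is nonane.
The highest-priority functional group is an aldehyde (terminal –CHO), so the name ends in -al.
The chain contains a C=C double bond, so the unsaturation ending is -ene.
Choose the numbering such that the aldehyde carbon is C-1 by definition.
This places the double bond between C-6 and C-7.
Putting it together: non-6-enal.

non-6-enal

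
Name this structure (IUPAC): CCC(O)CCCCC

octan-3-ol

The longest carbon chain that includes the –OH group has 8 carbons, so the parent hydride is octane.
An alcohol (–OH) is the principal characteristic group, giving the suffix -ol.
The numbering direction is chosen so that numbering from this end puts the hydroxyl group at C-3 rather than C-6.
With this numbering: the hydroxyl at C-3.
Assembling the pieces gives octan-3-ol.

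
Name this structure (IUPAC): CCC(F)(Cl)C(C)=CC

4-chloro-4-fluoro-3-methylhex-2-ene

Counting along the main chain through the multiple bond gives 6 carbons: the parent is hexane.
A C=C double bond in the chain gives the infix -ene-.
Choose the numbering such that numbering from this end puts the double bond at C-2 rather than C-4.
This places the double bond between C-2 and C-3; a chloro group at C-4; a fluoro group at C-4; a methyl group at C-3.
Prefixes are listed alphabetically: chloro, fluoro, methyl.
The name is 4-chloro-4-fluoro-3-methylhex-2-ene.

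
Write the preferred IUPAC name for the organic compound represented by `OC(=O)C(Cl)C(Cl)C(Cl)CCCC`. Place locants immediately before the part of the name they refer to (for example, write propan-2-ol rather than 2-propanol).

The longest carbon chain that includes the –COOH group has 8 carbons, so the parent hydride is octane.
A carboxylic acid (terminal –COOH) is the principal characteristic group, giving the suffix -oic acid.
Choose the numbering such that the carboxylic acid carbon is C-1 by definition.
That gives chloro groups at C-2 and C-3 and C-4.
Putting it together: 2,3,4-trichlorooctanoic acid.

2,3,4-trichlorooctanoic acid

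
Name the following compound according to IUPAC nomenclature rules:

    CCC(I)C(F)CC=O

The longest carbon chain that includes the –CHO group has 6 carbons, so the parent hydride is hexane.
The highest-priority functional group is an aldehyde (terminal –CHO), so the name ends in -al.
The numbering direction is chosen so that the aldehyde carbon is C-1 by definition.
This places a fluoro group at C-3; an iodo group at C-4.
Prefixes are listed alphabetically: fluoro, iodo.
The name is 3-fluoro-4-iodohexanal.

3-fluoro-4-iodohexanal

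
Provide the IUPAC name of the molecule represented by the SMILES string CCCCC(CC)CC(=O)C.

The longest chain bearing the carbonyl is 8 carbons long (octane).
A ketone (C=O on an internal carbon) is the principal characteristic group, giving the suffix -one.
The numbering direction is chosen so that numbering from this end puts the carbonyl group at C-2 rather than C-7.
That gives the carbonyl at C-2; an ethyl group at C-4.
Assembling the pieces gives 4-ethyloctan-2-one.

4-ethyloctan-2-one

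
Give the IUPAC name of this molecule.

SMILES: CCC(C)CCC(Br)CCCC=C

Counting along the main chain through the multiple bond gives 11 carbons: the parent is undecane.
A C=C double bond in the chain gives the infix -ene-.
The numbering direction is chosen so that numbering from this end puts the double bond at C-1 rather than C-10.
That gives the double bond between C-1 and C-2; a bromo group at C-6; a methyl group at C-9.
Prefixes are listed alphabetically: bromo, methyl.
The name is 6-bromo-9-methylundec-1-ene.

6-bromo-9-methylundec-1-ene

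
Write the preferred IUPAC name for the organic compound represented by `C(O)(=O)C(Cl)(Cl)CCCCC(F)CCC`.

2,2-dichloro-7-fluorodecanoic acid

The longest chain bearing the –COOH group is 10 carbons long (decane).
A carboxylic acid (terminal –COOH) is the principal characteristic group, giving the suffix -oic acid.
Number the chain so that the carboxylic acid carbon is C-1 by definition.
That gives two chloro groups at C-2; a fluoro group at C-7.
Substituent prefixes are cited in alphabetical order (multiplying prefixes like di-/tri- are ignored for ordering).
Putting it together: 2,2-dichloro-7-fluorodecanoic acid.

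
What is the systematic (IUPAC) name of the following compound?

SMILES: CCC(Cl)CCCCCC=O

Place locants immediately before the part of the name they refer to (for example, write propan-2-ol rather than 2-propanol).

The longest carbon chain that includes the –CHO group has 9 carbons, so the parent hydride is nonane.
The principal characteristic group is an aldehyde (terminal –CHO), named with the suffix -al.
Number the chain so that the aldehyde carbon is C-1 by definition.
With this numbering: a chloro group at C-7.
The name is 7-chlorononanal.

7-chlorononanal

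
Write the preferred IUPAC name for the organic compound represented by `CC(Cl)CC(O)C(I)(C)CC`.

2-chloro-5-iodo-5-methylheptan-4-ol

The longest chain bearing the –OH group is 7 carbons long (heptane).
An alcohol (–OH) is the principal characteristic group, giving the suffix -ol.
The numbering direction is chosen so that the substituent locant set {2,5,5} is lower than {3,3,6} at the first point of difference.
This places the hydroxyl at C-4; a chloro group at C-2; an iodo group at C-5; a methyl group at C-5.
Substituent prefixes are cited in alphabetical order (multiplying prefixes like di-/tri- are ignored for ordering).
Assembling the pieces gives 2-chloro-5-iodo-5-methylheptan-4-ol.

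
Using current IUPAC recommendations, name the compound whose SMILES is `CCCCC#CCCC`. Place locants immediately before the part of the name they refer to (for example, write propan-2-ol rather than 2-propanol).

non-4-yne

The longest carbon chain that includes the multiple bond has 9 carbons, so the parent hydride is nonane.
The chain contains a C≡C triple bond, so the unsaturation ending is -yne.
Choose the numbering such that numbering from this end puts the triple bond at C-4 rather than C-5.
That gives the triple bond between C-4 and C-5.
Putting it together: non-4-yne.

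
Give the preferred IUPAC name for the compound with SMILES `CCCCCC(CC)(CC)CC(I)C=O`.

4,4-diethyl-2-iodononanal

The longest chain bearing the –CHO group is 9 carbons long (nonane).
The principal characteristic group is an aldehyde (terminal –CHO), named with the suffix -al.
Number the chain so that the aldehyde carbon is C-1 by definition.
This places two ethyl groups at C-4; an iodo group at C-2.
The substituents are ordered alphabetically, ignoring any di-/tri- multipliers.
Putting it together: 4,4-diethyl-2-iodononanal.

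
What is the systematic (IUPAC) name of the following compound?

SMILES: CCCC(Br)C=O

2-bromopentanal

Counting along the main chain through the –CHO group gives 5 carbons: the parent is pentane.
An aldehyde (terminal –CHO) is the principal characteristic group, giving the suffix -al.
Choose the numbering such that the aldehyde carbon is C-1 by definition.
That gives a bromo group at C-2.
The name is 2-bromopentanal.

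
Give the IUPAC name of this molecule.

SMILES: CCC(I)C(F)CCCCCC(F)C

2,8-difluoro-9-iodoundecane

The longest continuous carbon chain has 11 atoms, so the parent hydride is undecane.
Number the chain so that the substituent locant set {2,8,9} is lower than {3,4,10} at the first point of difference.
This places fluoro groups at C-2 and C-8; an iodo group at C-9.
Prefixes are listed alphabetically: fluoro, iodo.
Putting it together: 2,8-difluoro-9-iodoundecane.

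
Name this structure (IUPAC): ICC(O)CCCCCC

Counting along the main chain through the –OH group gives 8 carbons: the parent is octane.
The principal characteristic group is an alcohol (–OH), named with the suffix -ol.
The numbering direction is chosen so that numbering from this end puts the hydroxyl group at C-2 rather than C-7.
This places the hydroxyl at C-2; an iodo group at C-1.
The name is 1-iodooctan-2-ol.

1-iodooctan-2-ol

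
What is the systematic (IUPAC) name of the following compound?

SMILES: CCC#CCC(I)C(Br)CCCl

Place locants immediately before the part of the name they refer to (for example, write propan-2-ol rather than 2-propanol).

7-bromo-9-chloro-6-iodonon-3-yne

The longest chain bearing the multiple bond is 9 carbons long (nonane).
A C≡C triple bond in the chain gives the infix -yne-.
Choose the numbering such that numbering from this end puts the triple bond at C-3 rather than C-6.
That gives the triple bond between C-3 and C-4; a bromo group at C-7; a chloro group at C-9; an iodo group at C-6.
The substituents are ordered alphabetically, ignoring any di-/tri- multipliers.
Putting it together: 7-bromo-9-chloro-6-iodonon-3-yne.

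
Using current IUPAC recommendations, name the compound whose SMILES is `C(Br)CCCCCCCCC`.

1-bromodecane

The parent chain contains 10 carbons (decane).
Choose the numbering such that the substituent locant set {1} is lower than {10} at the first point of difference.
With this numbering: a bromo group at C-1.
The name is 1-bromodecane.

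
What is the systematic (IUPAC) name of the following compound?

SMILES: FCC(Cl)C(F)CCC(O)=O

5-chloro-4,6-difluorohexanoic acid

The longest chain bearing the –COOH group is 6 carbons long (hexane).
A carboxylic acid (terminal –COOH) is the principal characteristic group, giving the suffix -oic acid.
Number the chain so that the carboxylic acid carbon is C-1 by definition.
That gives a chloro group at C-5; fluoro groups at C-4 and C-6.
Prefixes are listed alphabetically: chloro, fluoro.
Putting it together: 5-chloro-4,6-difluorohexanoic acid.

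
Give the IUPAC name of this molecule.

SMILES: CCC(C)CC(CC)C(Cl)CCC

6-chloro-5-ethyl-3-methylnonane

The parent chain contains 9 carbons (nonane).
Choose the numbering such that the substituent locant set {3,5,6} is lower than {4,5,7} at the first point of difference.
With this numbering: a chloro group at C-6; an ethyl group at C-5; a methyl group at C-3.
Substituent prefixes are cited in alphabetical order (multiplying prefixes like di-/tri- are ignored for ordering).
Putting it together: 6-chloro-5-ethyl-3-methylnonane.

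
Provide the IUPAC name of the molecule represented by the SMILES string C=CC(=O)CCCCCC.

non-1-en-3-one

Counting along the main chain through the carbonyl and the multiple bond gives 9 carbons: the parent is nonane.
The highest-priority functional group is a ketone (C=O on an internal carbon), so the name ends in -one.
There is one C=C double bond, indicated by the ending -ene.
Choose the numbering such that numbering from this end puts the carbonyl group at C-3 rather than C-7.
With this numbering: the carbonyl at C-3; the double bond between C-1 and C-2.
Assembling the pieces gives non-1-en-3-one.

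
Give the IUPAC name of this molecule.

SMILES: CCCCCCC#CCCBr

1-bromodec-3-yne

The longest chain bearing the multiple bond is 10 carbons long (decane).
There is one C≡C triple bond, indicated by the ending -yne.
Choose the numbering such that numbering from this end puts the triple bond at C-3 rather than C-7.
With this numbering: the triple bond between C-3 and C-4; a bromo group at C-1.
The name is 1-bromodec-3-yne.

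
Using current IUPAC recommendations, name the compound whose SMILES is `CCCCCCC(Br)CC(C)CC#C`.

The longest chain bearing the multiple bond is 12 carbons long (dodecane).
There is one C≡C triple bond, indicated by the ending -yne.
Choose the numbering such that numbering from this end puts the triple bond at C-1 rather than C-11.
This places the triple bond between C-1 and C-2; a bromo group at C-6; a methyl group at C-4.
Prefixes are listed alphabetically: bromo, methyl.
The name is 6-bromo-4-methyldodec-1-yne.

6-bromo-4-methyldodec-1-yne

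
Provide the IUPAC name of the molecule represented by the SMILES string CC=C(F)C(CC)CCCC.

4-ethyl-3-fluorooct-2-ene

The longest chain bearing the multiple bond is 8 carbons long (octane).
There is one C=C double bond, indicated by the ending -ene.
Number the chain so that numbering from this end puts the double bond at C-2 rather than C-6.
This places the double bond between C-2 and C-3; an ethyl group at C-4; a fluoro group at C-3.
The substituents are ordered alphabetically, ignoring any di-/tri- multipliers.
The name is 4-ethyl-3-fluorooct-2-ene.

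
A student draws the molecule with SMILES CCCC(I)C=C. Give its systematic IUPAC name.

The longest carbon chain that includes the multiple bond has 6 carbons, so the parent hydride is hexane.
A C=C double bond in the chain gives the infix -ene-.
Choose the numbering such that numbering from this end puts the double bond at C-1 rather than C-5.
With this numbering: the double bond between C-1 and C-2; an iodo group at C-3.
Putting it together: 3-iodohex-1-ene.

3-iodohex-1-ene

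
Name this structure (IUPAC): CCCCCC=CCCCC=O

undec-5-enal

The longest carbon chain that includes the –CHO group and the multiple bond has 11 carbons, so the parent hydride is undecane.
The principal characteristic group is an aldehyde (terminal –CHO), named with the suffix -al.
There is one C=C double bond, indicated by the ending -ene.
The numbering direction is chosen so that the aldehyde carbon is C-1 by definition.
With this numbering: the double bond between C-5 and C-6.
The name is undec-5-enal.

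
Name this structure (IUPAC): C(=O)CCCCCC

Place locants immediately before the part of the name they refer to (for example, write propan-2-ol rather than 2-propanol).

Counting along the main chain through the –CHO group gives 7 carbons: the parent is heptane.
The highest-priority functional group is an aldehyde (terminal –CHO), so the name ends in -al.
Number the chain so that the aldehyde carbon is C-1 by definition.
Assembling the pieces gives heptanal.

heptanal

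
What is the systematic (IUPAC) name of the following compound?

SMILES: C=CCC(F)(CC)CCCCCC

The longest carbon chain that includes the multiple bond has 10 carbons, so the parent hydride is decane.
The chain contains a C=C double bond, so the unsaturation ending is -ene.
Number the chain so that numbering from this end puts the double bond at C-1 rather than C-9.
That gives the double bond between C-1 and C-2; an ethyl group at C-4; a fluoro group at C-4.
Prefixes are listed alphabetically: ethyl, fluoro.
Assembling the pieces gives 4-ethyl-4-fluorodec-1-ene.

4-ethyl-4-fluorodec-1-ene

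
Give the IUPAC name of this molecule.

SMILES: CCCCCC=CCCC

dec-4-ene

The longest carbon chain that includes the multiple bond has 10 carbons, so the parent hydride is decane.
A C=C double bond in the chain gives the infix -ene-.
Choose the numbering such that numbering from this end puts the double bond at C-4 rather than C-6.
This places the double bond between C-4 and C-5.
The name is dec-4-ene.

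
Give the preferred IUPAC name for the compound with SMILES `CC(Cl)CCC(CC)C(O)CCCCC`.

Counting along the main chain through the –OH group gives 11 carbons: the parent is undecane.
The highest-priority functional group is an alcohol (–OH), so the name ends in -ol.
Choose the numbering such that the substituent locant set {2,5} is lower than {7,10} at the first point of difference.
This places the hydroxyl at C-6; a chloro group at C-2; an ethyl group at C-5.
Substituent prefixes are cited in alphabetical order (multiplying prefixes like di-/tri- are ignored for ordering).
The name is 2-chloro-5-ethylundecan-6-ol.

2-chloro-5-ethylundecan-6-ol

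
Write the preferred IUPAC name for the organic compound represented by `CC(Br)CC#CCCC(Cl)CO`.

The longest chain bearing the –OH group and the multiple bond is 9 carbons long (nonane).
The highest-priority functional group is an alcohol (–OH), so the name ends in -ol.
The chain contains a C≡C triple bond, so the unsaturation ending is -yne.
Choose the numbering such that numbering from this end puts the hydroxyl group at C-1 rather than C-9.
With this numbering: the hydroxyl at C-1; the triple bond between C-5 and C-6; a bromo group at C-8; a chloro group at C-2.
Substituent prefixes are cited in alphabetical order (multiplying prefixes like di-/tri- are ignored for ordering).
Assembling the pieces gives 8-bromo-2-chloronon-5-yn-1-ol.

8-bromo-2-chloronon-5-yn-1-ol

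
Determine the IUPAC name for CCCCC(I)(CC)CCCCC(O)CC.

The longest chain bearing the –OH group is 12 carbons long (dodecane).
An alcohol (–OH) is the principal characteristic group, giving the suffix -ol.
Number the chain so that numbering from this end puts the hydroxyl group at C-3 rather than C-10.
With this numbering: the hydroxyl at C-3; an ethyl group at C-8; an iodo group at C-8.
Prefixes are listed alphabetically: ethyl, iodo.
The name is 8-ethyl-8-iodododecan-3-ol.

8-ethyl-8-iodododecan-3-ol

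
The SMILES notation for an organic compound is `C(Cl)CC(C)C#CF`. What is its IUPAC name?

5-chloro-1-fluoro-3-methylpent-1-yne

Counting along the main chain through the multiple bond gives 5 carbons: the parent is pentane.
A C≡C triple bond in the chain gives the infix -yne-.
Number the chain so that numbering from this end puts the triple bond at C-1 rather than C-4.
That gives the triple bond between C-1 and C-2; a chloro group at C-5; a fluoro group at C-1; a methyl group at C-3.
Prefixes are listed alphabetically: chloro, fluoro, methyl.
Putting it together: 5-chloro-1-fluoro-3-methylpent-1-yne.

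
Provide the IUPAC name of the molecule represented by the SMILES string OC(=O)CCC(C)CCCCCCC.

The longest chain bearing the –COOH group is 11 carbons long (undecane).
The principal characteristic group is a carboxylic acid (terminal –COOH), named with the suffix -oic acid.
Choose the numbering such that the carboxylic acid carbon is C-1 by definition.
With this numbering: a methyl group at C-4.
Putting it together: 4-methylundecanoic acid.

4-methylundecanoic acid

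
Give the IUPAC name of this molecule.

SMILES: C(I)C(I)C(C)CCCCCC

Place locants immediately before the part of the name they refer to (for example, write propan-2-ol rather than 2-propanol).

1,2-diiodo-3-methylnonane

The parent chain contains 9 carbons (nonane).
Choose the numbering such that the substituent locant set {1,2,3} is lower than {7,8,9} at the first point of difference.
With this numbering: iodo groups at C-1 and C-2; a methyl group at C-3.
Prefixes are listed alphabetically: iodo, methyl.
The name is 1,2-diiodo-3-methylnonane.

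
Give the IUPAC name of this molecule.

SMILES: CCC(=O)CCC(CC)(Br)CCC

6-bromo-6-ethylnonan-3-one

Counting along the main chain through the carbonyl gives 9 carbons: the parent is nonane.
The principal characteristic group is a ketone (C=O on an internal carbon), named with the suffix -one.
The numbering direction is chosen so that numbering from this end puts the carbonyl group at C-3 rather than C-7.
That gives the carbonyl at C-3; a bromo group at C-6; an ethyl group at C-6.
Prefixes are listed alphabetically: bromo, ethyl.
The name is 6-bromo-6-ethylnonan-3-one.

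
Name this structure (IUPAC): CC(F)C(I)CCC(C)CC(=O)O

The longest chain bearing the –COOH group is 8 carbons long (octane).
The principal characteristic group is a carboxylic acid (terminal –COOH), named with the suffix -oic acid.
The numbering direction is chosen so that the carboxylic acid carbon is C-1 by definition.
That gives a fluoro group at C-7; an iodo group at C-6; a methyl group at C-3.
Substituent prefixes are cited in alphabetical order (multiplying prefixes like di-/tri- are ignored for ordering).
Putting it together: 7-fluoro-6-iodo-3-methyloctanoic acid.

7-fluoro-6-iodo-3-methyloctanoic acid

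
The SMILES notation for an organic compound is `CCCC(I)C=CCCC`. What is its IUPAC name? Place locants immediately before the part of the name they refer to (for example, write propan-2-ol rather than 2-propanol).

6-iodonon-4-ene

The longest chain bearing the multiple bond is 9 carbons long (nonane).
There is one C=C double bond, indicated by the ending -ene.
Number the chain so that numbering from this end puts the double bond at C-4 rather than C-5.
With this numbering: the double bond between C-4 and C-5; an iodo group at C-6.
The name is 6-iodonon-4-ene.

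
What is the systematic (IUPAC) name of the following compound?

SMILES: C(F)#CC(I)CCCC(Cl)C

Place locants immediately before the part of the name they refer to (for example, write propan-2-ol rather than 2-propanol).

7-chloro-1-fluoro-3-iodooct-1-yne

The longest carbon chain that includes the multiple bond has 8 carbons, so the parent hydride is octane.
The chain contains a C≡C triple bond, so the unsaturation ending is -yne.
Number the chain so that numbering from this end puts the triple bond at C-1 rather than C-7.
That gives the triple bond between C-1 and C-2; a chloro group at C-7; a fluoro group at C-1; an iodo group at C-3.
Prefixes are listed alphabetically: chloro, fluoro, iodo.
Putting it together: 7-chloro-1-fluoro-3-iodooct-1-yne.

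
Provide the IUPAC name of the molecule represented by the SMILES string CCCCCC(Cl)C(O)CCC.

5-chlorodecan-4-ol

The longest chain bearing the –OH group is 10 carbons long (decane).
The principal characteristic group is an alcohol (–OH), named with the suffix -ol.
Choose the numbering such that numbering from this end puts the hydroxyl group at C-4 rather than C-7.
This places the hydroxyl at C-4; a chloro group at C-5.
The name is 5-chlorodecan-4-ol.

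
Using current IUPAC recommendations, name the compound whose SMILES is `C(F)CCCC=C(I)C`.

The longest chain bearing the multiple bond is 7 carbons long (heptane).
There is one C=C double bond, indicated by the ending -ene.
The numbering direction is chosen so that numbering from this end puts the double bond at C-2 rather than C-5.
That gives the double bond between C-2 and C-3; a fluoro group at C-7; an iodo group at C-2.
The substituents are ordered alphabetically, ignoring any di-/tri- multipliers.
Assembling the pieces gives 7-fluoro-2-iodohept-2-ene.

7-fluoro-2-iodohept-2-ene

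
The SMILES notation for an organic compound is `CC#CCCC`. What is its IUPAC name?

Counting along the main chain through the multiple bond gives 6 carbons: the parent is hexane.
A C≡C triple bond in the chain gives the infix -yne-.
Choose the numbering such that numbering from this end puts the triple bond at C-2 rather than C-4.
This places the triple bond between C-2 and C-3.
Putting it together: hex-2-yne.

hex-2-yne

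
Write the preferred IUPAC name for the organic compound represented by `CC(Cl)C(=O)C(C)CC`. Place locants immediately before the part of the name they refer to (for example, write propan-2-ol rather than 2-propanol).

The longest chain bearing the carbonyl is 6 carbons long (hexane).
The highest-priority functional group is a ketone (C=O on an internal carbon), so the name ends in -one.
The numbering direction is chosen so that numbering from this end puts the carbonyl group at C-3 rather than C-4.
That gives the carbonyl at C-3; a chloro group at C-2; a methyl group at C-4.
Substituent prefixes are cited in alphabetical order (multiplying prefixes like di-/tri- are ignored for ordering).
The name is 2-chloro-4-methylhexan-3-one.

2-chloro-4-methylhexan-3-one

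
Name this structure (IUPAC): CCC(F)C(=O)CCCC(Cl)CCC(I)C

8-chloro-3-fluoro-11-iodododecan-4-one

The longest chain bearing the carbonyl is 12 carbons long (dodecane).
The highest-priority functional group is a ketone (C=O on an internal carbon), so the name ends in -one.
Number the chain so that numbering from this end puts the carbonyl group at C-4 rather than C-9.
This places the carbonyl at C-4; a chloro group at C-8; a fluoro group at C-3; an iodo group at C-11.
The substituents are ordered alphabetically, ignoring any di-/tri- multipliers.
Putting it together: 8-chloro-3-fluoro-11-iodododecan-4-one.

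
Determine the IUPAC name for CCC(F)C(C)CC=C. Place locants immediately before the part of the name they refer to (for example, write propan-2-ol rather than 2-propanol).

Counting along the main chain through the multiple bond gives 7 carbons: the parent is heptane.
There is one C=C double bond, indicated by the ending -ene.
Number the chain so that numbering from this end puts the double bond at C-1 rather than C-6.
That gives the double bond between C-1 and C-2; a fluoro group at C-5; a methyl group at C-4.
The substituents are ordered alphabetically, ignoring any di-/tri- multipliers.
Assembling the pieces gives 5-fluoro-4-methylhept-1-ene.

5-fluoro-4-methylhept-1-ene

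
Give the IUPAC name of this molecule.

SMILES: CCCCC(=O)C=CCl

1-chlorohept-1-en-3-one

The longest chain bearing the carbonyl and the multiple bond is 7 carbons long (heptane).
The principal characteristic group is a ketone (C=O on an internal carbon), named with the suffix -one.
A C=C double bond in the chain gives the infix -ene-.
Choose the numbering such that numbering from this end puts the carbonyl group at C-3 rather than C-5.
This places the carbonyl at C-3; the double bond between C-1 and C-2; a chloro group at C-1.
Putting it together: 1-chlorohept-1-en-3-one.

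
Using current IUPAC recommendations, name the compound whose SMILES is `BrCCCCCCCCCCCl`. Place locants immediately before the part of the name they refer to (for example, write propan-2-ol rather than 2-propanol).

1-bromo-10-chlorodecane

The longest continuous carbon chain has 10 atoms, so the parent hydride is decane.
The numbering direction is chosen so that the locant sets are identical either way, so the alphabetically earlier bromo substituent takes the lower locant (1 rather than 10).
This places a bromo group at C-1; a chloro group at C-10.
Prefixes are listed alphabetically: bromo, chloro.
Putting it together: 1-bromo-10-chlorodecane.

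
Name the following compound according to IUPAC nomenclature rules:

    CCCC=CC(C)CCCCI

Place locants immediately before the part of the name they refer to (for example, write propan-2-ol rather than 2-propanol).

10-iodo-6-methyldec-4-ene

The longest carbon chain that includes the multiple bond has 10 carbons, so the parent hydride is decane.
There is one C=C double bond, indicated by the ending -ene.
Number the chain so that numbering from this end puts the double bond at C-4 rather than C-6.
That gives the double bond between C-4 and C-5; an iodo group at C-10; a methyl group at C-6.
Substituent prefixes are cited in alphabetical order (multiplying prefixes like di-/tri- are ignored for ordering).
The name is 10-iodo-6-methyldec-4-ene.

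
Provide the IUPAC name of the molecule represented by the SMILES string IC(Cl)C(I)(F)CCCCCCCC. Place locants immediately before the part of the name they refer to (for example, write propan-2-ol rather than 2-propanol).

The parent chain contains 10 carbons (decane).
Number the chain so that the substituent locant set {1,1,2,2} is lower than {9,9,10,10} at the first point of difference.
With this numbering: a chloro group at C-1; a fluoro group at C-2; iodo groups at C-1 and C-2.
Substituent prefixes are cited in alphabetical order (multiplying prefixes like di-/tri- are ignored for ordering).
Assembling the pieces gives 1-chloro-2-fluoro-1,2-diiododecane.

1-chloro-2-fluoro-1,2-diiododecane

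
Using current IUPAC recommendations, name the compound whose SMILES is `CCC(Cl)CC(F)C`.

4-chloro-2-fluorohexane

The longest continuous carbon chain has 6 atoms, so the parent hydride is hexane.
Number the chain so that the substituent locant set {2,4} is lower than {3,5} at the first point of difference.
This places a chloro group at C-4; a fluoro group at C-2.
The substituents are ordered alphabetically, ignoring any di-/tri- multipliers.
The name is 4-chloro-2-fluorohexane.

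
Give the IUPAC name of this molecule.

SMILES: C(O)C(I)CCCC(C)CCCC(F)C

The longest carbon chain that includes the –OH group has 11 carbons, so the parent hydride is undecane.
An alcohol (–OH) is the principal characteristic group, giving the suffix -ol.
The numbering direction is chosen so that numbering from this end puts the hydroxyl group at C-1 rather than C-11.
With this numbering: the hydroxyl at C-1; a fluoro group at C-10; an iodo group at C-2; a methyl group at C-6.
Prefixes are listed alphabetically: fluoro, iodo, methyl.
The name is 10-fluoro-2-iodo-6-methylundecan-1-ol.

10-fluoro-2-iodo-6-methylundecan-1-ol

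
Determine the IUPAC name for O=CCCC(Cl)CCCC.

The longest carbon chain that includes the –CHO group has 8 carbons, so the parent hydride is octane.
The highest-priority functional group is an aldehyde (terminal –CHO), so the name ends in -al.
Choose the numbering such that the aldehyde carbon is C-1 by definition.
That gives a chloro group at C-4.
Putting it together: 4-chlorooctanal.

4-chlorooctanal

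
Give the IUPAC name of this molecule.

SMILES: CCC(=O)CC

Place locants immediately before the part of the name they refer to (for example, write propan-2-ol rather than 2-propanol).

pentan-3-one

The longest carbon chain that includes the carbonyl has 5 carbons, so the parent hydride is pentane.
The highest-priority functional group is a ketone (C=O on an internal carbon), so the name ends in -one.
Numbering from either end gives identical locants here.
This places the carbonyl at C-3.
Putting it together: pentan-3-one.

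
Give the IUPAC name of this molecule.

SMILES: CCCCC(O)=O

pentanoic acid

Counting along the main chain through the –COOH group gives 5 carbons: the parent is pentane.
A carboxylic acid (terminal –COOH) is the principal characteristic group, giving the suffix -oic acid.
Number the chain so that the carboxylic acid carbon is C-1 by definition.
Assembling the pieces gives pentanoic acid.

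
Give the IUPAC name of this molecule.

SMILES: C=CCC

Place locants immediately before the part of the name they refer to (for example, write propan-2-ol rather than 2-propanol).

but-1-ene

Counting along the main chain through the multiple bond gives 4 carbons: the parent is butane.
The chain contains a C=C double bond, so the unsaturation ending is -ene.
Choose the numbering such that numbering from this end puts the double bond at C-1 rather than C-3.
With this numbering: the double bond between C-1 and C-2.
The name is but-1-ene.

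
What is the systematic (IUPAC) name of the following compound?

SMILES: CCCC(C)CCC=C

5-methyloct-1-ene

The longest chain bearing the multiple bond is 8 carbons long (octane).
A C=C double bond in the chain gives the infix -ene-.
Choose the numbering such that numbering from this end puts the double bond at C-1 rather than C-7.
This places the double bond between C-1 and C-2; a methyl group at C-5.
The name is 5-methyloct-1-ene.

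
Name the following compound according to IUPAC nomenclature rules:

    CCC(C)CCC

The longest continuous carbon chain has 6 atoms, so the parent hydride is hexane.
The numbering direction is chosen so that the substituent locant set {3} is lower than {4} at the first point of difference.
This places a methyl group at C-3.
Putting it together: 3-methylhexane.

3-methylhexane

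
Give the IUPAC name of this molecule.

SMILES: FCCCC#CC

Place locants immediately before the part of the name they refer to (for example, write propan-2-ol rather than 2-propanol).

Counting along the main chain through the multiple bond gives 6 carbons: the parent is hexane.
The chain contains a C≡C triple bond, so the unsaturation ending is -yne.
Choose the numbering such that numbering from this end puts the triple bond at C-2 rather than C-4.
That gives the triple bond between C-2 and C-3; a fluoro group at C-6.
Putting it together: 6-fluorohex-2-yne.

6-fluorohex-2-yne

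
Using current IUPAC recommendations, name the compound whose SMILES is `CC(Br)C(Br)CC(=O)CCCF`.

The longest carbon chain that includes the carbonyl has 8 carbons, so the parent hydride is octane.
A ketone (C=O on an internal carbon) is the principal characteristic group, giving the suffix -one.
Number the chain so that numbering from this end puts the carbonyl group at C-4 rather than C-5.
With this numbering: the carbonyl at C-4; bromo groups at C-6 and C-7; a fluoro group at C-1.
Prefixes are listed alphabetically: bromo, fluoro.
The name is 6,7-dibromo-1-fluorooctan-4-one.

6,7-dibromo-1-fluorooctan-4-one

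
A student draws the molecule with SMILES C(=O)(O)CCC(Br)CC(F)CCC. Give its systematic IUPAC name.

Counting along the main chain through the –COOH group gives 9 carbons: the parent is nonane.
The highest-priority functional group is a carboxylic acid (terminal –COOH), so the name ends in -oic acid.
The numbering direction is chosen so that the carboxylic acid carbon is C-1 by definition.
With this numbering: a bromo group at C-4; a fluoro group at C-6.
The substituents are ordered alphabetically, ignoring any di-/tri- multipliers.
Putting it together: 4-bromo-6-fluorononanoic acid.

4-bromo-6-fluorononanoic acid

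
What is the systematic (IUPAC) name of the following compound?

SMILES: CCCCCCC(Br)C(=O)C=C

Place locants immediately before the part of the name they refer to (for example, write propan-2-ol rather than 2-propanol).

Counting along the main chain through the carbonyl and the multiple bond gives 10 carbons: the parent is decane.
The highest-priority functional group is a ketone (C=O on an internal carbon), so the name ends in -one.
There is one C=C double bond, indicated by the ending -ene.
Choose the numbering such that numbering from this end puts the carbonyl group at C-3 rather than C-8.
That gives the carbonyl at C-3; the double bond between C-1 and C-2; a bromo group at C-4.
Assembling the pieces gives 4-bromodec-1-en-3-one.

4-bromodec-1-en-3-one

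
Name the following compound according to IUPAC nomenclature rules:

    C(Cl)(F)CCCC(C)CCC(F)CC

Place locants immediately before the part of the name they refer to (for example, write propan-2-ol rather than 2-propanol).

The longest carbon chain is 10 atoms: the parent is decane.
Choose the numbering such that the substituent locant set {1,1,5,8} is lower than {3,6,10,10} at the first point of difference.
With this numbering: a chloro group at C-1; fluoro groups at C-1 and C-8; a methyl group at C-5.
Prefixes are listed alphabetically: chloro, fluoro, methyl.
Putting it together: 1-chloro-1,8-difluoro-5-methyldecane.

1-chloro-1,8-difluoro-5-methyldecane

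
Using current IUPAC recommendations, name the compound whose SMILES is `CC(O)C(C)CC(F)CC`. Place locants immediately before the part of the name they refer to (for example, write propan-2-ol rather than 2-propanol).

5-fluoro-3-methylheptan-2-ol

Counting along the main chain through the –OH group gives 7 carbons: the parent is heptane.
An alcohol (–OH) is the principal characteristic group, giving the suffix -ol.
The numbering direction is chosen so that numbering from this end puts the hydroxyl group at C-2 rather than C-6.
With this numbering: the hydroxyl at C-2; a fluoro group at C-5; a methyl group at C-3.
The substituents are ordered alphabetically, ignoring any di-/tri- multipliers.
Putting it together: 5-fluoro-3-methylheptan-2-ol.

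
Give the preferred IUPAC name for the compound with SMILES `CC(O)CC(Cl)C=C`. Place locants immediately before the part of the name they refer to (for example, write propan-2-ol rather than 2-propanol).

4-chlorohex-5-en-2-ol

The longest chain bearing the –OH group and the multiple bond is 6 carbons long (hexane).
The highest-priority functional group is an alcohol (–OH), so the name ends in -ol.
The chain contains a C=C double bond, so the unsaturation ending is -ene.
Number the chain so that numbering from this end puts the hydroxyl group at C-2 rather than C-5.
This places the hydroxyl at C-2; the double bond between C-5 and C-6; a chloro group at C-4.
Putting it together: 4-chlorohex-5-en-2-ol.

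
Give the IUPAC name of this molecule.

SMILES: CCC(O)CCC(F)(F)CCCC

The longest carbon chain that includes the –OH group has 10 carbons, so the parent hydride is decane.
The highest-priority functional group is an alcohol (–OH), so the name ends in -ol.
Choose the numbering such that numbering from this end puts the hydroxyl group at C-3 rather than C-8.
This places the hydroxyl at C-3; two fluoro groups at C-6.
The name is 6,6-difluorodecan-3-ol.

6,6-difluorodecan-3-ol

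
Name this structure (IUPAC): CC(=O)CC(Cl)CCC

4-chloroheptan-2-one

Counting along the main chain through the carbonyl gives 7 carbons: the parent is heptane.
The principal characteristic group is a ketone (C=O on an internal carbon), named with the suffix -one.
Number the chain so that numbering from this end puts the carbonyl group at C-2 rather than C-6.
With this numbering: the carbonyl at C-2; a chloro group at C-4.
Putting it together: 4-chloroheptan-2-one.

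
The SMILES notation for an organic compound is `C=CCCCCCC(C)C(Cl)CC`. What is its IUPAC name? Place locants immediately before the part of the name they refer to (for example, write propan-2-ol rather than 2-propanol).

Counting along the main chain through the multiple bond gives 11 carbons: the parent is undecane.
There is one C=C double bond, indicated by the ending -ene.
Choose the numbering such that numbering from this end puts the double bond at C-1 rather than C-10.
This places the double bond between C-1 and C-2; a chloro group at C-9; a methyl group at C-8.
Substituent prefixes are cited in alphabetical order (multiplying prefixes like di-/tri- are ignored for ordering).
Assembling the pieces gives 9-chloro-8-methylundec-1-ene.

9-chloro-8-methylundec-1-ene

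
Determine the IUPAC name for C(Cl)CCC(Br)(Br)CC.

The parent chain contains 6 carbons (hexane).
The numbering direction is chosen so that the substituent locant set {1,4,4} is lower than {3,3,6} at the first point of difference.
That gives two bromo groups at C-4; a chloro group at C-1.
Prefixes are listed alphabetically: bromo, chloro.
Putting it together: 4,4-dibromo-1-chlorohexane.

4,4-dibromo-1-chlorohexane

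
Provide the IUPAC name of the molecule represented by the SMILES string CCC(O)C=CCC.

hept-4-en-3-ol

The longest carbon chain that includes the –OH group and the multiple bond has 7 carbons, so the parent hydride is heptane.
The highest-priority functional group is an alcohol (–OH), so the name ends in -ol.
The chain contains a C=C double bond, so the unsaturation ending is -ene.
The numbering direction is chosen so that numbering from this end puts the hydroxyl group at C-3 rather than C-5.
This places the hydroxyl at C-3; the double bond between C-4 and C-5.
The name is hept-4-en-3-ol.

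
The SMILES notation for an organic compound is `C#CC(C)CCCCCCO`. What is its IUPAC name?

The longest chain bearing the –OH group and the multiple bond is 9 carbons long (nonane).
The highest-priority functional group is an alcohol (–OH), so the name ends in -ol.
There is one C≡C triple bond, indicated by the ending -yne.
The numbering direction is chosen so that numbering from this end puts the hydroxyl group at C-1 rather than C-9.
With this numbering: the hydroxyl at C-1; the triple bond between C-8 and C-9; a methyl group at C-7.
Assembling the pieces gives 7-methylnon-8-yn-1-ol.

7-methylnon-8-yn-1-ol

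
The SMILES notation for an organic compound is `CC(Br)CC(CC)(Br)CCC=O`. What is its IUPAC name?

4,6-dibromo-4-ethylheptanal

Counting along the main chain through the –CHO group gives 7 carbons: the parent is heptane.
The principal characteristic group is an aldehyde (terminal –CHO), named with the suffix -al.
Choose the numbering such that the aldehyde carbon is C-1 by definition.
With this numbering: bromo groups at C-4 and C-6; an ethyl group at C-4.
The substituents are ordered alphabetically, ignoring any di-/tri- multipliers.
Assembling the pieces gives 4,6-dibromo-4-ethylheptanal.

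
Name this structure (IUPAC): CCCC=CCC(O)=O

hept-3-enoic acid

The longest carbon chain that includes the –COOH group and the multiple bond has 7 carbons, so the parent hydride is heptane.
The highest-priority functional group is a carboxylic acid (terminal –COOH), so the name ends in -oic acid.
There is one C=C double bond, indicated by the ending -ene.
Number the chain so that the carboxylic acid carbon is C-1 by definition.
This places the double bond between C-3 and C-4.
Putting it together: hept-3-enoic acid.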